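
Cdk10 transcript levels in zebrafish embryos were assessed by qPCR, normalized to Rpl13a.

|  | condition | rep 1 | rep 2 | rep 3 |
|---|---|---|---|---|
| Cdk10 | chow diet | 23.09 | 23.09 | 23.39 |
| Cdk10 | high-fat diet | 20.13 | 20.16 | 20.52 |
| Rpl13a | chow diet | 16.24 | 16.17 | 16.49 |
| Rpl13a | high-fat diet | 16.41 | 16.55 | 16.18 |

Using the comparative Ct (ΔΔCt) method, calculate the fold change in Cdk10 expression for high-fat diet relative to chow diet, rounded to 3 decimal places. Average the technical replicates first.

Mean Ct: Cdk10 chow diet 23.190; Cdk10 high-fat diet 20.270; Rpl13a chow diet 16.300; Rpl13a high-fat diet 16.380
ΔCt(chow diet) = 23.190 − 16.300 = 6.890
ΔCt(high-fat diet) = 20.270 − 16.380 = 3.890
ΔΔCt = 3.890 − 6.890 = -3.000
Fold change = 2^(−(-3.000)) = 2^3.000 = 8.0000

8.000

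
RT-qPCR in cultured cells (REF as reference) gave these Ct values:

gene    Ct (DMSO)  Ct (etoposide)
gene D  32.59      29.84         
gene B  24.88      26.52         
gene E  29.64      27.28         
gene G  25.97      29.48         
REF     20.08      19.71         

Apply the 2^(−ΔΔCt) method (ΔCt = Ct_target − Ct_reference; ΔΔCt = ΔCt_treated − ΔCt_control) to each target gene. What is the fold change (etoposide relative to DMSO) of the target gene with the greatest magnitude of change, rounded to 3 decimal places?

gene D: ΔΔCt = (29.84−19.71) − (32.59−20.08) = 10.13 − 12.51 = -2.38; fold change = 2^2.38 = 5.205
gene B: ΔΔCt = (26.52−19.71) − (24.88−20.08) = 6.81 − 4.80 = 2.01; fold change = 2^-2.01 = 0.248
gene E: ΔΔCt = (27.28−19.71) − (29.64−20.08) = 7.57 − 9.56 = -1.99; fold change = 2^1.99 = 3.972
gene G: ΔΔCt = (29.48−19.71) − (25.97−20.08) = 9.77 − 5.89 = 3.88; fold change = 2^-3.88 = 0.068
gene G has the largest |ΔΔCt| = 3.88.

0.068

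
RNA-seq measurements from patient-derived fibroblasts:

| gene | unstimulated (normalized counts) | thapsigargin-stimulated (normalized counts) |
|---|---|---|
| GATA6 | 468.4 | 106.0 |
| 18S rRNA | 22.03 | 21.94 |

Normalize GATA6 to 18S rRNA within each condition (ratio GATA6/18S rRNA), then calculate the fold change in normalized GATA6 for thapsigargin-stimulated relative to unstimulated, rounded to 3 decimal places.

GATA6/18S rRNA (unstimulated) = 468.4 / 22.03 = 21.262
GATA6/18S rRNA (thapsigargin-stimulated) = 106.0 / 21.94 = 4.8314
Fold change = 4.8314 / 21.262 = 0.2272

0.227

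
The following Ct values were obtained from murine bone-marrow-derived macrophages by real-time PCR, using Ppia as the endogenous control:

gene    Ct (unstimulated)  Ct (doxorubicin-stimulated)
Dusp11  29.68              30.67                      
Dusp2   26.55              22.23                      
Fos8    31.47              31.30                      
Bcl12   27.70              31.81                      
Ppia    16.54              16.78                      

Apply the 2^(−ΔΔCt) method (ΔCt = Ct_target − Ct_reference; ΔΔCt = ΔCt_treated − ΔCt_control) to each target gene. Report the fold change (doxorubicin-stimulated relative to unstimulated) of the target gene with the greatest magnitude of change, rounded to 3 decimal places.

23.588

Dusp11: ΔΔCt = (30.67−16.78) − (29.68−16.54) = 13.89 − 13.14 = 0.75; fold change = 2^-0.75 = 0.595
Dusp2: ΔΔCt = (22.23−16.78) − (26.55−16.54) = 5.45 − 10.01 = -4.56; fold change = 2^4.56 = 23.588
Fos8: ΔΔCt = (31.30−16.78) − (31.47−16.54) = 14.52 − 14.93 = -0.41; fold change = 2^0.41 = 1.329
Bcl12: ΔΔCt = (31.81−16.78) − (27.70−16.54) = 15.03 − 11.16 = 3.87; fold change = 2^-3.87 = 0.068
Dusp2 has the largest |ΔΔCt| = 4.56.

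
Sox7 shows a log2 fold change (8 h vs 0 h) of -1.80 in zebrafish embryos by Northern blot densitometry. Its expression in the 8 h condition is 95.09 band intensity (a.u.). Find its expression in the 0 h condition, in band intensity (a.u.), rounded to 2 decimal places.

Fold change = 2^(-1.80) = 0.2872
0 h expression = 95.09 / 0.2872 = 331.12

331.12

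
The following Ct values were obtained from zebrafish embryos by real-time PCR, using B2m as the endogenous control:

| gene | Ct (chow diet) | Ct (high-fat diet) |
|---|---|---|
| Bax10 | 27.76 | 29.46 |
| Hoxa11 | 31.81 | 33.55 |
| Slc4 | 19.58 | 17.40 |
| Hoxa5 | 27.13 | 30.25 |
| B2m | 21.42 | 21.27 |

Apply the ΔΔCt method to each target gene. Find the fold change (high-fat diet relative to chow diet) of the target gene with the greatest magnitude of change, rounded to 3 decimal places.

Bax10: ΔΔCt = (29.46−21.27) − (27.76−21.42) = 8.19 − 6.34 = 1.85; fold change = 2^-1.85 = 0.277
Hoxa11: ΔΔCt = (33.55−21.27) − (31.81−21.42) = 12.28 − 10.39 = 1.89; fold change = 2^-1.89 = 0.270
Slc4: ΔΔCt = (17.40−21.27) − (19.58−21.42) = -3.87 − (-1.84) = -2.03; fold change = 2^2.03 = 4.084
Hoxa5: ΔΔCt = (30.25−21.27) − (27.13−21.42) = 8.98 − 5.71 = 3.27; fold change = 2^-3.27 = 0.104
Hoxa5 has the largest |ΔΔCt| = 3.27.

0.104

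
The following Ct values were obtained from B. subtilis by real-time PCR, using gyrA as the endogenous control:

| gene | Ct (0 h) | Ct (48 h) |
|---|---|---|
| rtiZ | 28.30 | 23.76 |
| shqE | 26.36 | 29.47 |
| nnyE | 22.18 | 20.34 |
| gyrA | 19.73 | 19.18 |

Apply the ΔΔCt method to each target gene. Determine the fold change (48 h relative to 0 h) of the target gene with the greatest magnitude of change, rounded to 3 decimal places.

15.889

rtiZ: ΔΔCt = (23.76−19.18) − (28.30−19.73) = 4.58 − 8.57 = -3.99; fold change = 2^3.99 = 15.889
shqE: ΔΔCt = (29.47−19.18) − (26.36−19.73) = 10.29 − 6.63 = 3.66; fold change = 2^-3.66 = 0.079
nnyE: ΔΔCt = (20.34−19.18) − (22.18−19.73) = 1.16 − 2.45 = -1.29; fold change = 2^1.29 = 2.445
rtiZ has the largest |ΔΔCt| = 3.99.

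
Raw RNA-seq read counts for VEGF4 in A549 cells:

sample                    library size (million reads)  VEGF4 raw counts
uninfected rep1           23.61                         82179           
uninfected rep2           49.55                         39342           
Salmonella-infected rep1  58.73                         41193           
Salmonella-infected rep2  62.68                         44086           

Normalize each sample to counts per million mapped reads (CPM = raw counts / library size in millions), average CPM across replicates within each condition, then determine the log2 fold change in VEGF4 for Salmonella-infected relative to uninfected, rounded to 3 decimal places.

-1.606

CPM(uninfected rep1) = 82179 / 23.61 = 3480.6861
CPM(uninfected rep2) = 39342 / 49.55 = 793.9859
CPM(Salmonella-infected rep1) = 41193 / 58.73 = 701.3962
CPM(Salmonella-infected rep2) = 44086 / 62.68 = 703.3504
mean CPM(uninfected) = 2137.3360; mean CPM(Salmonella-infected) = 702.3733
Fold change = 702.3733 / 2137.3360 = 0.32862
log2(0.32862) = -1.6055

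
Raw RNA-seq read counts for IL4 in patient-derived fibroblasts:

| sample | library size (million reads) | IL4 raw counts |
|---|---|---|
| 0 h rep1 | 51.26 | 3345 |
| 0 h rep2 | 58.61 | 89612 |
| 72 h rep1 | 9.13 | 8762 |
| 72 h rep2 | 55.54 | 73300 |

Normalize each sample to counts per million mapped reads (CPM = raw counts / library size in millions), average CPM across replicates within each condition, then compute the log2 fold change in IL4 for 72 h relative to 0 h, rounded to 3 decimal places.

CPM(0 h rep1) = 3345 / 51.26 = 65.2556
CPM(0 h rep2) = 89612 / 58.61 = 1528.9541
CPM(72 h rep1) = 8762 / 9.13 = 959.6933
CPM(72 h rep2) = 73300 / 55.54 = 1319.7695
mean CPM(0 h) = 797.1048; mean CPM(72 h) = 1139.7314
Fold change = 1139.7314 / 797.1048 = 1.42984
log2(1.42984) = 0.5159

0.516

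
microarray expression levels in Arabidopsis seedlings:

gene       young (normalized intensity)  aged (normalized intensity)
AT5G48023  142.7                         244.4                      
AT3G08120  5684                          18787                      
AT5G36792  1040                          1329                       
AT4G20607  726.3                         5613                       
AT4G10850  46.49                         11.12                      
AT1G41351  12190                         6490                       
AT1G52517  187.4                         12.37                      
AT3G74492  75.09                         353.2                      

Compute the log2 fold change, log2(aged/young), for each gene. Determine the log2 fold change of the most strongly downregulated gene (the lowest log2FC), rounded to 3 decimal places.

-3.921

log2(244.4/142.7) = 0.776  (AT5G48023)
log2(18787/5684) = 1.725  (AT3G08120)
log2(1329/1040) = 0.354  (AT5G36792)
log2(5613/726.3) = 2.950  (AT4G20607)
log2(11.12/46.49) = -2.064  (AT4G10850)
log2(6490/12190) = -0.909  (AT1G41351)
log2(12.37/187.4) = -3.921  (AT1G52517)
log2(353.2/75.09) = 2.234  (AT3G74492)
AT1G52517 is most strongly downregulated.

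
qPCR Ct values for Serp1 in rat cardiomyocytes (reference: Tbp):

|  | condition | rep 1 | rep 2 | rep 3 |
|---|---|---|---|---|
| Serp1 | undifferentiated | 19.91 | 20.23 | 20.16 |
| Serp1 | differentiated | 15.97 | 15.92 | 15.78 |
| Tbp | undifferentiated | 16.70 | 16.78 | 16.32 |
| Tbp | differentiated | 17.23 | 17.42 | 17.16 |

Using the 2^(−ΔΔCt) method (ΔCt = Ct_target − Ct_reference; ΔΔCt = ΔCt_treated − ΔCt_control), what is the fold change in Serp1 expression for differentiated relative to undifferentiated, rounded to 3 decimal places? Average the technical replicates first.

Mean Ct: Serp1 undifferentiated 20.100; Serp1 differentiated 15.890; Tbp undifferentiated 16.600; Tbp differentiated 17.270
ΔCt(undifferentiated) = 20.100 − 16.600 = 3.500
ΔCt(differentiated) = 15.890 − 17.270 = -1.380
ΔΔCt = -1.380 − 3.500 = -4.880
Fold change = 2^(−(-4.880)) = 2^4.880 = 29.4460

29.446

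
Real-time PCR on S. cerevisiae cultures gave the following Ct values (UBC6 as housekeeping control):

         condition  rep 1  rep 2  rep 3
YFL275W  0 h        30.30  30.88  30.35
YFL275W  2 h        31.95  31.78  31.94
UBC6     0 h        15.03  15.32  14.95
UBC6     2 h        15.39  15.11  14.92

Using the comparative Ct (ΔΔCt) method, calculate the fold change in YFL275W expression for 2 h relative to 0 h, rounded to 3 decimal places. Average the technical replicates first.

0.395

Mean Ct: YFL275W 0 h 30.510; YFL275W 2 h 31.890; UBC6 0 h 15.100; UBC6 2 h 15.140
ΔCt(0 h) = 30.510 − 15.100 = 15.410
ΔCt(2 h) = 31.890 − 15.140 = 16.750
ΔΔCt = 16.750 − 15.410 = 1.340
Fold change = 2^(−1.340) = 0.3950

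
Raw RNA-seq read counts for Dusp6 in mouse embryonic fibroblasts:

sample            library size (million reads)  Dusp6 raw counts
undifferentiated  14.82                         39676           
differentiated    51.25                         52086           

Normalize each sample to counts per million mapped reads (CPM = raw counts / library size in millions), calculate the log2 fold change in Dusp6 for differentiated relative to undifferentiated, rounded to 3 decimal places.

CPM(undifferentiated) = 39676 / 14.82 = 2677.1930
CPM(differentiated) = 52086 / 51.25 = 1016.3122
Fold change = 1016.3122 / 2677.1930 = 0.37962
log2(0.37962) = -1.3974

-1.397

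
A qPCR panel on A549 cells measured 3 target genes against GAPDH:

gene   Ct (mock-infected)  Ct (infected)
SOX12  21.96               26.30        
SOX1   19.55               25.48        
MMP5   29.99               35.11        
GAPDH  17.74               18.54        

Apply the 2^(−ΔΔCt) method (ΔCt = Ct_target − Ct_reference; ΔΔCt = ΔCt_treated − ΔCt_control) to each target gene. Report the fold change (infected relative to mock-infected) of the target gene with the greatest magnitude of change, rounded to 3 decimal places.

0.029

SOX12: ΔΔCt = (26.30−18.54) − (21.96−17.74) = 7.76 − 4.22 = 3.54; fold change = 2^-3.54 = 0.086
SOX1: ΔΔCt = (25.48−18.54) − (19.55−17.74) = 6.94 − 1.81 = 5.13; fold change = 2^-5.13 = 0.029
MMP5: ΔΔCt = (35.11−18.54) − (29.99−17.74) = 16.57 − 12.25 = 4.32; fold change = 2^-4.32 = 0.050
SOX1 has the largest |ΔΔCt| = 5.13.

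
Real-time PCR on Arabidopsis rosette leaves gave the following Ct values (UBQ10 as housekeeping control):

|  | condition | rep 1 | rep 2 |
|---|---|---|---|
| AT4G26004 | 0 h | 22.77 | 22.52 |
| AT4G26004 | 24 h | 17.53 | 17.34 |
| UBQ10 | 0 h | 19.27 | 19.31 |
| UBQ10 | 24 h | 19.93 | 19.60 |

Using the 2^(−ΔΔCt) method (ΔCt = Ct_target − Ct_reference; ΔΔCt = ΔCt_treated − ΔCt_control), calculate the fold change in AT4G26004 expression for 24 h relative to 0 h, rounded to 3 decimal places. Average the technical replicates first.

51.446

Mean Ct: AT4G26004 0 h 22.645; AT4G26004 24 h 17.435; UBQ10 0 h 19.290; UBQ10 24 h 19.765
ΔCt(0 h) = 22.645 − 19.290 = 3.355
ΔCt(24 h) = 17.435 − 19.765 = -2.330
ΔΔCt = -2.330 − 3.355 = -5.685
Fold change = 2^(−(-5.685)) = 2^5.685 = 51.4465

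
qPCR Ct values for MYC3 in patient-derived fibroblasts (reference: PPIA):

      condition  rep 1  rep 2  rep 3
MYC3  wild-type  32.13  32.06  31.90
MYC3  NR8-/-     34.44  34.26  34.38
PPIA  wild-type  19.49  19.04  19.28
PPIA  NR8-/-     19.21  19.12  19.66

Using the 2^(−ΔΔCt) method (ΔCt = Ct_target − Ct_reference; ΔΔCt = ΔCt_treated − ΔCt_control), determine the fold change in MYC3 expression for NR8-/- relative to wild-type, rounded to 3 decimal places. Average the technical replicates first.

Mean Ct: MYC3 wild-type 32.030; MYC3 NR8-/- 34.360; PPIA wild-type 19.270; PPIA NR8-/- 19.330
ΔCt(wild-type) = 32.030 − 19.270 = 12.760
ΔCt(NR8-/-) = 34.360 − 19.330 = 15.030
ΔΔCt = 15.030 − 12.760 = 2.270
Fold change = 2^(−2.270) = 0.2073

0.207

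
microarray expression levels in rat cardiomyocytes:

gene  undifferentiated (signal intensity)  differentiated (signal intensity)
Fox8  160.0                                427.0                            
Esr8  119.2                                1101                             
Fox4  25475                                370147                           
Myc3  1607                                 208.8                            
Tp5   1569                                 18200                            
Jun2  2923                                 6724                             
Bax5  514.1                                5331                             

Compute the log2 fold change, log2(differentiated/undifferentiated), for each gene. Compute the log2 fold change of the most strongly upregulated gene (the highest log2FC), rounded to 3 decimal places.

3.861

log2(427.0/160.0) = 1.416  (Fox8)
log2(1101/119.2) = 3.207  (Esr8)
log2(370147/25475) = 3.861  (Fox4)
log2(208.8/1607) = -2.944  (Myc3)
log2(18200/1569) = 3.536  (Tp5)
log2(6724/2923) = 1.202  (Jun2)
log2(5331/514.1) = 3.374  (Bax5)
Fox4 is most strongly upregulated.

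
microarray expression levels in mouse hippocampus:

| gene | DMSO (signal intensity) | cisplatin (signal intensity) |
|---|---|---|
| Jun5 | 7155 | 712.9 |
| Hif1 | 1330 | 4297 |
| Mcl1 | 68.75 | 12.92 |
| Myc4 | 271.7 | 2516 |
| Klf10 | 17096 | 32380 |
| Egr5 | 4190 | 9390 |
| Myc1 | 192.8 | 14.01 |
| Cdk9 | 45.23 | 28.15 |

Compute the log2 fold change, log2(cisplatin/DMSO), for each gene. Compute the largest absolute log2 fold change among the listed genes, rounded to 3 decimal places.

3.783

log2(712.9/7155) = -3.327  (Jun5)
log2(4297/1330) = 1.692  (Hif1)
log2(12.92/68.75) = -2.412  (Mcl1)
log2(2516/271.7) = 3.211  (Myc4)
log2(32380/17096) = 0.921  (Klf10)
log2(9390/4190) = 1.164  (Egr5)
log2(14.01/192.8) = -3.783  (Myc1)
log2(28.15/45.23) = -0.684  (Cdk9)
The largest magnitude belongs to Myc1.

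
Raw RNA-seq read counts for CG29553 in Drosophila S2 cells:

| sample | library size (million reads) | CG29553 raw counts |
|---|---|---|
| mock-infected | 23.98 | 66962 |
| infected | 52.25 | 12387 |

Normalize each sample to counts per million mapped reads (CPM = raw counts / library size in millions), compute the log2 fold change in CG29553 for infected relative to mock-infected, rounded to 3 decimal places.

-3.558

CPM(mock-infected) = 66962 / 23.98 = 2792.4103
CPM(infected) = 12387 / 52.25 = 237.0718
Fold change = 237.0718 / 2792.4103 = 0.08490
log2(0.08490) = -3.5581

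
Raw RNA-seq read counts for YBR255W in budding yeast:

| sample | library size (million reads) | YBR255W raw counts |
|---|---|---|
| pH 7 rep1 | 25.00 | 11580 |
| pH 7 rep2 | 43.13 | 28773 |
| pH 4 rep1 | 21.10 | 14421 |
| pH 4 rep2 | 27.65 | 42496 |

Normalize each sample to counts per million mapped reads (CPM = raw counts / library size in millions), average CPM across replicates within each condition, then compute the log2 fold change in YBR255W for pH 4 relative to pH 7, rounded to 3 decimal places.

CPM(pH 7 rep1) = 11580 / 25.00 = 463.2000
CPM(pH 7 rep2) = 28773 / 43.13 = 667.1227
CPM(pH 4 rep1) = 14421 / 21.10 = 683.4597
CPM(pH 4 rep2) = 42496 / 27.65 = 1536.9259
mean CPM(pH 7) = 565.1613; mean CPM(pH 4) = 1110.1928
Fold change = 1110.1928 / 565.1613 = 1.96438
log2(1.96438) = 0.9741

0.974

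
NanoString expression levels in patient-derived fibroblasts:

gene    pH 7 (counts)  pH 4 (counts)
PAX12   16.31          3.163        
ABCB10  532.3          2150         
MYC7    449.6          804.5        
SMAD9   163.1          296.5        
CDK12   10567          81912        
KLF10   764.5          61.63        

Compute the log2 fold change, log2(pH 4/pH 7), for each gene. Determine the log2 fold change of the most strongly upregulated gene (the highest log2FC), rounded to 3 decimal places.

2.955

log2(3.163/16.31) = -2.366  (PAX12)
log2(2150/532.3) = 2.014  (ABCB10)
log2(804.5/449.6) = 0.839  (MYC7)
log2(296.5/163.1) = 0.862  (SMAD9)
log2(81912/10567) = 2.955  (CDK12)
log2(61.63/764.5) = -3.633  (KLF10)
CDK12 is most strongly upregulated.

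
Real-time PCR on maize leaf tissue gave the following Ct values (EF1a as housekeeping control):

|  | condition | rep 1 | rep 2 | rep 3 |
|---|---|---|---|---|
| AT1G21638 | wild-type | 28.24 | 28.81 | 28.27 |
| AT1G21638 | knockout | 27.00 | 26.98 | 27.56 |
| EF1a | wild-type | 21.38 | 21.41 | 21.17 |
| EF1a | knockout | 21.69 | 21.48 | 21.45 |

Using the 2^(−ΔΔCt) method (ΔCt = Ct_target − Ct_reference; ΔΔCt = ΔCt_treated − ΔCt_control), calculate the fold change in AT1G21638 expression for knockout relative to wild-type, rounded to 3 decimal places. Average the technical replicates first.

Mean Ct: AT1G21638 wild-type 28.440; AT1G21638 knockout 27.180; EF1a wild-type 21.320; EF1a knockout 21.540
ΔCt(wild-type) = 28.440 − 21.320 = 7.120
ΔCt(knockout) = 27.180 − 21.540 = 5.640
ΔΔCt = 5.640 − 7.120 = -1.480
Fold change = 2^(−(-1.480)) = 2^1.480 = 2.7895

2.789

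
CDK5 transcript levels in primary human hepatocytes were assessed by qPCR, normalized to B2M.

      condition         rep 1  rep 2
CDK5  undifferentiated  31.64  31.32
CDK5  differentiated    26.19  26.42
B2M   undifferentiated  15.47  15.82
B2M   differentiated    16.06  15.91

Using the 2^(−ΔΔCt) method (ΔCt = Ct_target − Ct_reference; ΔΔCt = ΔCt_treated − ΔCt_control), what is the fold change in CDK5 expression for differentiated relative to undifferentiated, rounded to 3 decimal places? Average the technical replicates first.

45.728

Mean Ct: CDK5 undifferentiated 31.480; CDK5 differentiated 26.305; B2M undifferentiated 15.645; B2M differentiated 15.985
ΔCt(undifferentiated) = 31.480 − 15.645 = 15.835
ΔCt(differentiated) = 26.305 − 15.985 = 10.320
ΔΔCt = 10.320 − 15.835 = -5.515
Fold change = 2^(−(-5.515)) = 2^5.515 = 45.7278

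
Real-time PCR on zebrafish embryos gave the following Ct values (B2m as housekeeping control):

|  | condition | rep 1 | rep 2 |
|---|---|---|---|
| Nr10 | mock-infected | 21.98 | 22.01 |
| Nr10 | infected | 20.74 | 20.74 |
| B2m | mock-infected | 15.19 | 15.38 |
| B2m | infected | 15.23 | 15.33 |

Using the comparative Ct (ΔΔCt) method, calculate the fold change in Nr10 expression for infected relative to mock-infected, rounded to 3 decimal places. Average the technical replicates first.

2.378

Mean Ct: Nr10 mock-infected 21.995; Nr10 infected 20.740; B2m mock-infected 15.285; B2m infected 15.280
ΔCt(mock-infected) = 21.995 − 15.285 = 6.710
ΔCt(infected) = 20.740 − 15.280 = 5.460
ΔΔCt = 5.460 − 6.710 = -1.250
Fold change = 2^(−(-1.250)) = 2^1.250 = 2.3784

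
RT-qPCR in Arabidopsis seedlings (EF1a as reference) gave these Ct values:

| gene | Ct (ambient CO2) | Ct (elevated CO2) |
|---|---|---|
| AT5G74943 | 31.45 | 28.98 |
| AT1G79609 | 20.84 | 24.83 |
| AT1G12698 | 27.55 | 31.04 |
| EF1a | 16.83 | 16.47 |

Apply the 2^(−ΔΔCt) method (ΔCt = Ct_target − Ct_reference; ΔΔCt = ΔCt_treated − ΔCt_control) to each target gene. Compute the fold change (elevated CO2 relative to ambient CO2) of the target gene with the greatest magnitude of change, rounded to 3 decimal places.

0.049

AT5G74943: ΔΔCt = (28.98−16.47) − (31.45−16.83) = 12.51 − 14.62 = -2.11; fold change = 2^2.11 = 4.317
AT1G79609: ΔΔCt = (24.83−16.47) − (20.84−16.83) = 8.36 − 4.01 = 4.35; fold change = 2^-4.35 = 0.049
AT1G12698: ΔΔCt = (31.04−16.47) − (27.55−16.83) = 14.57 − 10.72 = 3.85; fold change = 2^-3.85 = 0.069
AT1G79609 has the largest |ΔΔCt| = 4.35.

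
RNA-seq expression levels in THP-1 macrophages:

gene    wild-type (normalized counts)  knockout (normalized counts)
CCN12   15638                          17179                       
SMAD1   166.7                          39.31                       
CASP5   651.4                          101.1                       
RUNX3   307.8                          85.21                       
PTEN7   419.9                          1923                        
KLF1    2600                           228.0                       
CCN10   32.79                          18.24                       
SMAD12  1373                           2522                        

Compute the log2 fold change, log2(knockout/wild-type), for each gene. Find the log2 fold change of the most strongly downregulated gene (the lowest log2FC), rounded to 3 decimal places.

log2(17179/15638) = 0.136  (CCN12)
log2(39.31/166.7) = -2.084  (SMAD1)
log2(101.1/651.4) = -2.688  (CASP5)
log2(85.21/307.8) = -1.853  (RUNX3)
log2(1923/419.9) = 2.195  (PTEN7)
log2(228.0/2600) = -3.511  (KLF1)
log2(18.24/32.79) = -0.846  (CCN10)
log2(2522/1373) = 0.877  (SMAD12)
KLF1 is most strongly downregulated.

-3.511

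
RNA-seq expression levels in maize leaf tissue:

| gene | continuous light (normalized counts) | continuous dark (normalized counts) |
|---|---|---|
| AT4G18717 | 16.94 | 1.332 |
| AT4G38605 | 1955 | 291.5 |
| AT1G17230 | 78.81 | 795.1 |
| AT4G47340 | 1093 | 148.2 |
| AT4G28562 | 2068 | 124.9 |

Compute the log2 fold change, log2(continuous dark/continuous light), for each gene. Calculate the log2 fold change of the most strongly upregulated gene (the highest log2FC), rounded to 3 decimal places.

3.335

log2(1.332/16.94) = -3.669  (AT4G18717)
log2(291.5/1955) = -2.746  (AT4G38605)
log2(795.1/78.81) = 3.335  (AT1G17230)
log2(148.2/1093) = -2.883  (AT4G47340)
log2(124.9/2068) = -4.049  (AT4G28562)
AT1G17230 is most strongly upregulated.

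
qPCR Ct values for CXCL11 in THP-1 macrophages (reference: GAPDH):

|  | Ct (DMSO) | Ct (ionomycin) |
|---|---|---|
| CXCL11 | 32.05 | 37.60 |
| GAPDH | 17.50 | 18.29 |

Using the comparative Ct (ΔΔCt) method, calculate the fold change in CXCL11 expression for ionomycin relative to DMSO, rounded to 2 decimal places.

0.04

ΔCt(DMSO) = 32.050 − 17.500 = 14.550
ΔCt(ionomycin) = 37.600 − 18.290 = 19.310
ΔΔCt = 19.310 − 14.550 = 4.760
Fold change = 2^(−4.760) = 0.037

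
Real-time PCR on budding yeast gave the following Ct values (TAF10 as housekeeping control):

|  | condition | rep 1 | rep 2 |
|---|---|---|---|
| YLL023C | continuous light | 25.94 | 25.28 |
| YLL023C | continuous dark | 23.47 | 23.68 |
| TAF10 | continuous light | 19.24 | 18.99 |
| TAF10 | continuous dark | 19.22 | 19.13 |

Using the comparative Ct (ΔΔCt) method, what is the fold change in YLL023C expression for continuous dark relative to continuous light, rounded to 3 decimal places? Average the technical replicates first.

Mean Ct: YLL023C continuous light 25.610; YLL023C continuous dark 23.575; TAF10 continuous light 19.115; TAF10 continuous dark 19.175
ΔCt(continuous light) = 25.610 − 19.115 = 6.495
ΔCt(continuous dark) = 23.575 − 19.175 = 4.400
ΔΔCt = 4.400 − 6.495 = -2.095
Fold change = 2^(−(-2.095)) = 2^2.095 = 4.2723

4.272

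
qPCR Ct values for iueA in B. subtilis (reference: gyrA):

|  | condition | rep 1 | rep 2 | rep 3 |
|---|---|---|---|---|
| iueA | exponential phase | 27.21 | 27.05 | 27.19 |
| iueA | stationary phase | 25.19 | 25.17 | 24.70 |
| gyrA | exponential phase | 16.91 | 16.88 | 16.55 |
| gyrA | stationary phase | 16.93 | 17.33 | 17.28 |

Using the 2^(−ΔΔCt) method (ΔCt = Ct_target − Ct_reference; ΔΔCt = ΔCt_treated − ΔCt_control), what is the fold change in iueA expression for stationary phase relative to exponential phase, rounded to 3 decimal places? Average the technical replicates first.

5.776

Mean Ct: iueA exponential phase 27.150; iueA stationary phase 25.020; gyrA exponential phase 16.780; gyrA stationary phase 17.180
ΔCt(exponential phase) = 27.150 − 16.780 = 10.370
ΔCt(stationary phase) = 25.020 − 17.180 = 7.840
ΔΔCt = 7.840 − 10.370 = -2.530
Fold change = 2^(−(-2.530)) = 2^2.530 = 5.7757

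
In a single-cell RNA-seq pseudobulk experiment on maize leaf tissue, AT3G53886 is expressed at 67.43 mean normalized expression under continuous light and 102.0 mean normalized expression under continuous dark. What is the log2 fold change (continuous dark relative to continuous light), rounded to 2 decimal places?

Fold change = 102.0 / 67.43 = 1.5127
log2(1.5127) = 0.597

0.60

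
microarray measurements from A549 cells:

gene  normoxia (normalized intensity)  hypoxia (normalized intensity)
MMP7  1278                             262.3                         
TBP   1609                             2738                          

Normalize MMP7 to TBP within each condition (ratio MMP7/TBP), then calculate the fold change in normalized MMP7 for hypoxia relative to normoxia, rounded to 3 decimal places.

0.121

MMP7/TBP (normoxia) = 1278 / 1609 = 0.79428
MMP7/TBP (hypoxia) = 262.3 / 2738 = 0.0958
Fold change = 0.0958 / 0.79428 = 0.1206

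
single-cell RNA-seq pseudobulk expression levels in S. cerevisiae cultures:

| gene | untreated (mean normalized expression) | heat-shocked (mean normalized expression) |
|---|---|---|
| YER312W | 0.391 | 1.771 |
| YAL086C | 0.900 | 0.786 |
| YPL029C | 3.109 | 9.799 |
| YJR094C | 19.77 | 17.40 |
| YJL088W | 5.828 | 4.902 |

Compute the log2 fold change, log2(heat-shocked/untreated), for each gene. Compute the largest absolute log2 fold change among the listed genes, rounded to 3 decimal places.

log2(1.771/0.391) = 2.179  (YER312W)
log2(0.786/0.900) = -0.195  (YAL086C)
log2(9.799/3.109) = 1.656  (YPL029C)
log2(17.40/19.77) = -0.184  (YJR094C)
log2(4.902/5.828) = -0.250  (YJL088W)
The largest magnitude belongs to YER312W.

2.179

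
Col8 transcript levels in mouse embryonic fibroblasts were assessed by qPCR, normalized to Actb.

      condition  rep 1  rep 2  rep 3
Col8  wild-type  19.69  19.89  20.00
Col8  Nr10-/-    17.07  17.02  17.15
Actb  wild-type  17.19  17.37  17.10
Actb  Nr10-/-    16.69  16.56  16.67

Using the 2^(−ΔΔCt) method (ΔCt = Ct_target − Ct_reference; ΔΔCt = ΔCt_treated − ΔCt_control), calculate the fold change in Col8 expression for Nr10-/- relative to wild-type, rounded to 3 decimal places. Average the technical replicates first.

Mean Ct: Col8 wild-type 19.860; Col8 Nr10-/- 17.080; Actb wild-type 17.220; Actb Nr10-/- 16.640
ΔCt(wild-type) = 19.860 − 17.220 = 2.640
ΔCt(Nr10-/-) = 17.080 − 16.640 = 0.440
ΔΔCt = 0.440 − 2.640 = -2.200
Fold change = 2^(−(-2.200)) = 2^2.200 = 4.5948

4.595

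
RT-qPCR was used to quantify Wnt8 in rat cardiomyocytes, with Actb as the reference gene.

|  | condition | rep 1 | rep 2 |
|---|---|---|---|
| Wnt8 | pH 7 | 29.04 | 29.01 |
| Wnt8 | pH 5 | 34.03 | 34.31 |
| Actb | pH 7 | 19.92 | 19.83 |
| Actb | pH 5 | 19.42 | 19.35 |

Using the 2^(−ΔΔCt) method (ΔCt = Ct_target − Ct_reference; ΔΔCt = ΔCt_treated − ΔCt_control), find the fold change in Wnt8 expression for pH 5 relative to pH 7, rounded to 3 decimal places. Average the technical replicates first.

0.020

Mean Ct: Wnt8 pH 7 29.025; Wnt8 pH 5 34.170; Actb pH 7 19.875; Actb pH 5 19.385
ΔCt(pH 7) = 29.025 − 19.875 = 9.150
ΔCt(pH 5) = 34.170 − 19.385 = 14.785
ΔΔCt = 14.785 − 9.150 = 5.635
Fold change = 2^(−5.635) = 0.0201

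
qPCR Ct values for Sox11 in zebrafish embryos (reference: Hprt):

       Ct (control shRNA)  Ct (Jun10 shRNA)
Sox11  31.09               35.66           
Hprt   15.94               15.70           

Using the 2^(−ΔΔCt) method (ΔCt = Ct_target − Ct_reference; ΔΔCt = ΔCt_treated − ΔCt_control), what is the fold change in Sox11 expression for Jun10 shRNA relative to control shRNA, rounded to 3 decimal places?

ΔCt(control shRNA) = 31.090 − 15.940 = 15.150
ΔCt(Jun10 shRNA) = 35.660 − 15.700 = 19.960
ΔΔCt = 19.960 − 15.150 = 4.810
Fold change = 2^(−4.810) = 0.0356

0.036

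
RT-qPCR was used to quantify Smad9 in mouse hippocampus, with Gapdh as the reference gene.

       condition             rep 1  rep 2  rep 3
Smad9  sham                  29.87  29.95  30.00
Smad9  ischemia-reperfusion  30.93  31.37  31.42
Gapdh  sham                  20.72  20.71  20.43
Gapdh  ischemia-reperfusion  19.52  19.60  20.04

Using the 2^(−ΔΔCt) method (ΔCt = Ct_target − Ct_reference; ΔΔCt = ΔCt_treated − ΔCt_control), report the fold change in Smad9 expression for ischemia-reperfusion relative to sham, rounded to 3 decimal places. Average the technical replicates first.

0.218

Mean Ct: Smad9 sham 29.940; Smad9 ischemia-reperfusion 31.240; Gapdh sham 20.620; Gapdh ischemia-reperfusion 19.720
ΔCt(sham) = 29.940 − 20.620 = 9.320
ΔCt(ischemia-reperfusion) = 31.240 − 19.720 = 11.520
ΔΔCt = 11.520 − 9.320 = 2.200
Fold change = 2^(−2.200) = 0.2176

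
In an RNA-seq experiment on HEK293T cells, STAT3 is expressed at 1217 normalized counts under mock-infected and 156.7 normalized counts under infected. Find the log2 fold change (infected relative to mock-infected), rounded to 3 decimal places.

Fold change = 156.7 / 1217 = 0.1288
log2(0.1288) = -2.9573

-2.957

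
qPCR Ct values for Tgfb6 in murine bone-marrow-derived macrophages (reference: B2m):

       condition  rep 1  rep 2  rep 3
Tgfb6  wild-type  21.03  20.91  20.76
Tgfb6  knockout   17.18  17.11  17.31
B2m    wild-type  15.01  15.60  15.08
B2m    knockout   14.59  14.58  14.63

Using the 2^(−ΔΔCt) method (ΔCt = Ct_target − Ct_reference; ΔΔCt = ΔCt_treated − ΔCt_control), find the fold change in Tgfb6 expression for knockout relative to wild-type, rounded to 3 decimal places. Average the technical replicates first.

8.398

Mean Ct: Tgfb6 wild-type 20.900; Tgfb6 knockout 17.200; B2m wild-type 15.230; B2m knockout 14.600
ΔCt(wild-type) = 20.900 − 15.230 = 5.670
ΔCt(knockout) = 17.200 − 14.600 = 2.600
ΔΔCt = 2.600 − 5.670 = -3.070
Fold change = 2^(−(-3.070)) = 2^3.070 = 8.3977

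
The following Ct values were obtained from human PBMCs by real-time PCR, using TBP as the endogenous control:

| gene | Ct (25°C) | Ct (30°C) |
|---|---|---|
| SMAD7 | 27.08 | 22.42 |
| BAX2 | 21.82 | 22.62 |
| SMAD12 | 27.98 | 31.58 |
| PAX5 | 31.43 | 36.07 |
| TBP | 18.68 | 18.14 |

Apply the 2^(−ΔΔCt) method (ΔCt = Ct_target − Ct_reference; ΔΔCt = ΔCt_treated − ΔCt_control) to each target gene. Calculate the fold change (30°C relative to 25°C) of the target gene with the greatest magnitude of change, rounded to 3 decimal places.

SMAD7: ΔΔCt = (22.42−18.14) − (27.08−18.68) = 4.28 − 8.40 = -4.12; fold change = 2^4.12 = 17.388
BAX2: ΔΔCt = (22.62−18.14) − (21.82−18.68) = 4.48 − 3.14 = 1.34; fold change = 2^-1.34 = 0.395
SMAD12: ΔΔCt = (31.58−18.14) − (27.98−18.68) = 13.44 − 9.30 = 4.14; fold change = 2^-4.14 = 0.057
PAX5: ΔΔCt = (36.07−18.14) − (31.43−18.68) = 17.93 − 12.75 = 5.18; fold change = 2^-5.18 = 0.028
PAX5 has the largest |ΔΔCt| = 5.18.

0.028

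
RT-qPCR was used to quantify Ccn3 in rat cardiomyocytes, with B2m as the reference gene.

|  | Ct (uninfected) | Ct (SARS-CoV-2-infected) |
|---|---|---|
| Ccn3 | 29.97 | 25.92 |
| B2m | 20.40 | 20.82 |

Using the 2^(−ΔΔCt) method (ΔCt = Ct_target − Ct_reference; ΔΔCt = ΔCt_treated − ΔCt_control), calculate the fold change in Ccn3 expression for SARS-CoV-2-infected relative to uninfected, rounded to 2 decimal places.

ΔCt(uninfected) = 29.970 − 20.400 = 9.570
ΔCt(SARS-CoV-2-infected) = 25.920 − 20.820 = 5.100
ΔΔCt = 5.100 − 9.570 = -4.470
Fold change = 2^(−(-4.470)) = 2^4.470 = 22.162

22.16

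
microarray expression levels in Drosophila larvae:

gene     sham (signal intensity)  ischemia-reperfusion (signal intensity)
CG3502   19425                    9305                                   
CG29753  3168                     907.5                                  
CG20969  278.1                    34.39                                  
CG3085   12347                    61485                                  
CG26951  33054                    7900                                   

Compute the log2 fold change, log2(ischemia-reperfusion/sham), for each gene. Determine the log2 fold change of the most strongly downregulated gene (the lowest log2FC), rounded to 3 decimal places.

-3.016

log2(9305/19425) = -1.062  (CG3502)
log2(907.5/3168) = -1.804  (CG29753)
log2(34.39/278.1) = -3.016  (CG20969)
log2(61485/12347) = 2.316  (CG3085)
log2(7900/33054) = -2.065  (CG26951)
CG20969 is most strongly downregulated.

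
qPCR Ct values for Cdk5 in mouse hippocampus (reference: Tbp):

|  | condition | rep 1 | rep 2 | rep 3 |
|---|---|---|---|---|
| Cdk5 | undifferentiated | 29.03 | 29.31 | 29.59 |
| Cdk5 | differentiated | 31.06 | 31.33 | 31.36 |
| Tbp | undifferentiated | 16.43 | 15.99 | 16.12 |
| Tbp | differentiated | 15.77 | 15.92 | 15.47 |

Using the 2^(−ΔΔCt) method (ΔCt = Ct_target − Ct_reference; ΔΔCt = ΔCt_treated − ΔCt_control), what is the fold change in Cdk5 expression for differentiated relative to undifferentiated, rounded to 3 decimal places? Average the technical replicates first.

0.189

Mean Ct: Cdk5 undifferentiated 29.310; Cdk5 differentiated 31.250; Tbp undifferentiated 16.180; Tbp differentiated 15.720
ΔCt(undifferentiated) = 29.310 − 16.180 = 13.130
ΔCt(differentiated) = 31.250 − 15.720 = 15.530
ΔΔCt = 15.530 − 13.130 = 2.400
Fold change = 2^(−2.400) = 0.1895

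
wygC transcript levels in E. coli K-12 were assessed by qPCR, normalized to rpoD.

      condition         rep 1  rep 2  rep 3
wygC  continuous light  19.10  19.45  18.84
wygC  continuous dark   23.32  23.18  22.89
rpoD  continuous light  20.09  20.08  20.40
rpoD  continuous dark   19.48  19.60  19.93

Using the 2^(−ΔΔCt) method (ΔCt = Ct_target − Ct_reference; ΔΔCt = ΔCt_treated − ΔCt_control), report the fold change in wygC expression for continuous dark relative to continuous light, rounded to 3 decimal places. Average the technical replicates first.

Mean Ct: wygC continuous light 19.130; wygC continuous dark 23.130; rpoD continuous light 20.190; rpoD continuous dark 19.670
ΔCt(continuous light) = 19.130 − 20.190 = -1.060
ΔCt(continuous dark) = 23.130 − 19.670 = 3.460
ΔΔCt = 3.460 − (-1.060) = 4.520
Fold change = 2^(−4.520) = 0.0436

0.044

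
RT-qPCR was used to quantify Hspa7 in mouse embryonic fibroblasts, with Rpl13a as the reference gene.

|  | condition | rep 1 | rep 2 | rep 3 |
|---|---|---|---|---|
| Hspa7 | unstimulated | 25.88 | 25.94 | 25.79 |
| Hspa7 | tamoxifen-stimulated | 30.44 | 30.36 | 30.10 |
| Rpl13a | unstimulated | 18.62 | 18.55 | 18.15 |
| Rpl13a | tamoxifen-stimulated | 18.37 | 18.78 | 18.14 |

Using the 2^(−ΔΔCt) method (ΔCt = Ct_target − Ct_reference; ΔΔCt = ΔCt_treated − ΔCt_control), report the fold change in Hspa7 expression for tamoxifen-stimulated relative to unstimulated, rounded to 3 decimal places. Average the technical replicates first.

0.046

Mean Ct: Hspa7 unstimulated 25.870; Hspa7 tamoxifen-stimulated 30.300; Rpl13a unstimulated 18.440; Rpl13a tamoxifen-stimulated 18.430
ΔCt(unstimulated) = 25.870 − 18.440 = 7.430
ΔCt(tamoxifen-stimulated) = 30.300 − 18.430 = 11.870
ΔΔCt = 11.870 − 7.430 = 4.440
Fold change = 2^(−4.440) = 0.0461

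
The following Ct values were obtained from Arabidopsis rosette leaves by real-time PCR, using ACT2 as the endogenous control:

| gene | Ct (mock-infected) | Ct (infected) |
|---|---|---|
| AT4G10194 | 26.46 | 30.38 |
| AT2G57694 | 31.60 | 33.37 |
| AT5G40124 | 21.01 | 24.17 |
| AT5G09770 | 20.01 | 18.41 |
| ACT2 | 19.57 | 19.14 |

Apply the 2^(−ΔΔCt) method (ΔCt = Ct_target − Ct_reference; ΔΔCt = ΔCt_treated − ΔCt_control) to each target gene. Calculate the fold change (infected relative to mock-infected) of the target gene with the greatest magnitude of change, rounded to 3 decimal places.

AT4G10194: ΔΔCt = (30.38−19.14) − (26.46−19.57) = 11.24 − 6.89 = 4.35; fold change = 2^-4.35 = 0.049
AT2G57694: ΔΔCt = (33.37−19.14) − (31.60−19.57) = 14.23 − 12.03 = 2.20; fold change = 2^-2.20 = 0.218
AT5G40124: ΔΔCt = (24.17−19.14) − (21.01−19.57) = 5.03 − 1.44 = 3.59; fold change = 2^-3.59 = 0.083
AT5G09770: ΔΔCt = (18.41−19.14) − (20.01−19.57) = -0.73 − 0.44 = -1.17; fold change = 2^1.17 = 2.250
AT4G10194 has the largest |ΔΔCt| = 4.35.

0.049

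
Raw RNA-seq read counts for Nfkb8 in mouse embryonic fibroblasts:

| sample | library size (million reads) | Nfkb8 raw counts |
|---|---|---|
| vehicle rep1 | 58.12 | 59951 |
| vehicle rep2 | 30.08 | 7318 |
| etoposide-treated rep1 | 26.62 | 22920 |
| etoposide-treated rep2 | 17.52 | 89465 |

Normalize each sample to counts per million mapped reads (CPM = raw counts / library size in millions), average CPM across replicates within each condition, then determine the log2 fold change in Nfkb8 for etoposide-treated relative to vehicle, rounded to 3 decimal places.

2.227

CPM(vehicle rep1) = 59951 / 58.12 = 1031.5038
CPM(vehicle rep2) = 7318 / 30.08 = 243.2846
CPM(etoposide-treated rep1) = 22920 / 26.62 = 861.0068
CPM(etoposide-treated rep2) = 89465 / 17.52 = 5106.4498
mean CPM(vehicle) = 637.3942; mean CPM(etoposide-treated) = 2983.7283
Fold change = 2983.7283 / 637.3942 = 4.68114
log2(4.68114) = 2.2269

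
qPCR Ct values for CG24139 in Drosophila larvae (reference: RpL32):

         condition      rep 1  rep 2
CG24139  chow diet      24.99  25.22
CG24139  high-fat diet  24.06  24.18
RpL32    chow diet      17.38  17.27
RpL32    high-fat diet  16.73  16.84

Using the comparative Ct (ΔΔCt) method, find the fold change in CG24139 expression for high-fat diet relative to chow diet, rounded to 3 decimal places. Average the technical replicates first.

1.361

Mean Ct: CG24139 chow diet 25.105; CG24139 high-fat diet 24.120; RpL32 chow diet 17.325; RpL32 high-fat diet 16.785
ΔCt(chow diet) = 25.105 − 17.325 = 7.780
ΔCt(high-fat diet) = 24.120 − 16.785 = 7.335
ΔΔCt = 7.335 − 7.780 = -0.445
Fold change = 2^(−(-0.445)) = 2^0.445 = 1.3613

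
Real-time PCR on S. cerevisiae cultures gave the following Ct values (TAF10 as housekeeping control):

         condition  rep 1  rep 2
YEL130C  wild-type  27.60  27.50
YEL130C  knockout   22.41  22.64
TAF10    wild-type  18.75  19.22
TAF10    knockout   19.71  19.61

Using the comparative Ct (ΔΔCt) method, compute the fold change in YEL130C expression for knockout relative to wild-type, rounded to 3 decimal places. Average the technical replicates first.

Mean Ct: YEL130C wild-type 27.550; YEL130C knockout 22.525; TAF10 wild-type 18.985; TAF10 knockout 19.660
ΔCt(wild-type) = 27.550 − 18.985 = 8.565
ΔCt(knockout) = 22.525 − 19.660 = 2.865
ΔΔCt = 2.865 − 8.565 = -5.700
Fold change = 2^(−(-5.700)) = 2^5.700 = 51.9842

51.984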